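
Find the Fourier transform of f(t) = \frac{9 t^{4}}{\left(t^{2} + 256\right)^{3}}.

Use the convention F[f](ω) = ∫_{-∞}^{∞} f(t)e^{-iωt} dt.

F(ω) = \frac{9 \pi \left(256 \omega^{2} - 80 \left|{\omega}\right| + 3\right) e^{- 16 \left|{\omega}\right|}}{128}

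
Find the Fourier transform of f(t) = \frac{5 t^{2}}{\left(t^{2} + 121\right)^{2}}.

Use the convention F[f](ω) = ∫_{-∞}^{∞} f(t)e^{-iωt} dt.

F(ω) = \frac{5 \pi \left(1 - 11 \left|{\omega}\right|\right) e^{- 11 \left|{\omega}\right|}}{22}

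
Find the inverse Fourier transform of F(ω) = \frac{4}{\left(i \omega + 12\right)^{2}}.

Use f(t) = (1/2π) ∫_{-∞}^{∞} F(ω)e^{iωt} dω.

f(t) = 4 t e^{- 12 t} u\left(t\right)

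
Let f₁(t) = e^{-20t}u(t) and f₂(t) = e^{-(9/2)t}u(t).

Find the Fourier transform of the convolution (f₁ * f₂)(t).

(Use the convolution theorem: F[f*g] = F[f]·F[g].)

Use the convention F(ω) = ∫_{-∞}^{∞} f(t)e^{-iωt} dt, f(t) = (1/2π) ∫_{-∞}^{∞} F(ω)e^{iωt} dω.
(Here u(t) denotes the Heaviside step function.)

F[f₁*f₂](ω) = \frac{2}{\left(i \omega + 20\right) \left(2 i \omega + 9\right)}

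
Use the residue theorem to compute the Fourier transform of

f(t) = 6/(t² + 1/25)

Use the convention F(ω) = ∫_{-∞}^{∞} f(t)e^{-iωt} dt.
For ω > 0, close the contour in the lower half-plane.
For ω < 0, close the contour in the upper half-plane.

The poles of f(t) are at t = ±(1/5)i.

Let g(z) = f(z)e^{-iωz}; for large |z| the factor e^{-iωz} decays in the lower half-plane when ω > 0 and in the upper half-plane when ω < 0.

Case ω > 0 (lower half-plane, clockwise contour ⇒ F(ω) = -2πi·ΣRes):
  Res_{z = - \frac{i}{5}} g(z) = 15 i e^{- \frac{\omega}{5}}
  F(ω) = -2πi·ΣRes = 30 \pi e^{- \frac{\omega}{5}}

Case ω < 0 (upper half-plane, counterclockwise contour ⇒ F(ω) = +2πi·ΣRes):
  Res_{z = \frac{i}{5}} g(z) = - 15 i e^{\frac{\omega}{5}}
  F(ω) = 2πi·ΣRes = 30 \pi e^{\frac{\omega}{5}}

Both cases combine into a single formula in |ω|:

F(ω) = 30 \pi e^{- \frac{\left|{\omega}\right|}{5}}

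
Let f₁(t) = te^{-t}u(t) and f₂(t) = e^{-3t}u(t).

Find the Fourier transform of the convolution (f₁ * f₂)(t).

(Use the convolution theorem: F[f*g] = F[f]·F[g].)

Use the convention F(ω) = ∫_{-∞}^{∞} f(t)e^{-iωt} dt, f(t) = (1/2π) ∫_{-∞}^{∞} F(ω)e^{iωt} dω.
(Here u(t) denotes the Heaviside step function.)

F[f₁*f₂](ω) = \frac{1}{\left(i \omega + 1\right)^{2} \left(i \omega + 3\right)}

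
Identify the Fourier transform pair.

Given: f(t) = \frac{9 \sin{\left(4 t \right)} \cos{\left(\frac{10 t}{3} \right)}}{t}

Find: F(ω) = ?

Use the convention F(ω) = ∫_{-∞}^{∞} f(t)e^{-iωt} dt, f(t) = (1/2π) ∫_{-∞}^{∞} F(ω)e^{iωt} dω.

F(ω) = \begin{cases} 9 \pi & \text{for}\: \omega > - \frac{2}{3} \wedge \omega < \frac{2}{3} \\\frac{9 \pi}{2} & \text{for}\: \omega > - \frac{22}{3} \wedge \omega < \frac{22}{3} \\0 & \text{otherwise} \end{cases}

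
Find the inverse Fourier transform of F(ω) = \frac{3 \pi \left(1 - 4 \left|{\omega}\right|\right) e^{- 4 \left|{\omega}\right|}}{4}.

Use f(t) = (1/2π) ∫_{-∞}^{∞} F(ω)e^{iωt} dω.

f(t) = \frac{6 t^{2}}{\left(t^{2} + 16\right)^{2}}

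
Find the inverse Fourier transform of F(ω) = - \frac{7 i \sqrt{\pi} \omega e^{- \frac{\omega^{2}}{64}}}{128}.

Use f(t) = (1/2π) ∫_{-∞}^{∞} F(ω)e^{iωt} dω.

f(t) = 7 t e^{- 16 t^{2}}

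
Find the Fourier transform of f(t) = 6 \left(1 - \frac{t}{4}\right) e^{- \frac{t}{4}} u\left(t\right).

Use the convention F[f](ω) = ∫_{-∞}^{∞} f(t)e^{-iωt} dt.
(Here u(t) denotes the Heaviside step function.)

F(ω) = \frac{96 i \omega}{- 16 \omega^{2} + 8 i \omega + 1}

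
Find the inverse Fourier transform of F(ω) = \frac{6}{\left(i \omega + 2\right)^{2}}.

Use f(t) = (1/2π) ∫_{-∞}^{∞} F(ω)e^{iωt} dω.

f(t) = 6 t e^{- 2 t} u\left(t\right)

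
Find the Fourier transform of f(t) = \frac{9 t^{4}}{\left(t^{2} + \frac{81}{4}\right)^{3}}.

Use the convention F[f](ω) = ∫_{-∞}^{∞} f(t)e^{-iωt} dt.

F(ω) = \frac{3 \pi \left(27 \omega^{2} - 30 \left|{\omega}\right| + 4\right) e^{- \frac{9 \left|{\omega}\right|}{2}}}{16}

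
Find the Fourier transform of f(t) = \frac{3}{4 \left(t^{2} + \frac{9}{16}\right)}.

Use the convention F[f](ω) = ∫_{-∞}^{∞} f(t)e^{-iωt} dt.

F(ω) = \pi e^{- \frac{3 \left|{\omega}\right|}{4}}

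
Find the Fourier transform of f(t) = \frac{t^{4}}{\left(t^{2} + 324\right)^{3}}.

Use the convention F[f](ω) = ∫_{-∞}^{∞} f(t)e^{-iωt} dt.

F(ω) = \frac{\pi \left(108 \omega^{2} - 30 \left|{\omega}\right| + 1\right) e^{- 18 \left|{\omega}\right|}}{48}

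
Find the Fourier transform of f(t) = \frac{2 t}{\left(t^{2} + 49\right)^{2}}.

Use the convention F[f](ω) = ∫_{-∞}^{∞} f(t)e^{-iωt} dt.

F(ω) = - \frac{i \pi \omega e^{- 7 \left|{\omega}\right|}}{7}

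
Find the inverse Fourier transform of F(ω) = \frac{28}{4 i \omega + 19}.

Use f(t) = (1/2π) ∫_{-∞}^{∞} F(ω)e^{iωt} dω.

f(t) = 7 e^{- \frac{19 t}{4}} u\left(t\right)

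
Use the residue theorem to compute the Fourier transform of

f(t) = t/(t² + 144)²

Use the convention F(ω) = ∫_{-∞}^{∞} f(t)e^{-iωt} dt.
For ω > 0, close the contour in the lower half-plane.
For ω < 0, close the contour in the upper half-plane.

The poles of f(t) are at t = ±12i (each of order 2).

Let g(z) = f(z)e^{-iωz}; for large |z| the factor e^{-iωz} decays in the lower half-plane when ω > 0 and in the upper half-plane when ω < 0.

Case ω > 0 (lower half-plane, clockwise contour ⇒ F(ω) = -2πi·ΣRes):
  Res_{z = - 12 i} g(z) = \frac{\omega e^{- 12 \omega}}{48} (pole of order 2)
  F(ω) = -2πi·ΣRes = - \frac{i \pi \omega e^{- 12 \omega}}{24}

Case ω < 0 (upper half-plane, counterclockwise contour ⇒ F(ω) = +2πi·ΣRes):
  Res_{z = 12 i} g(z) = - \frac{\omega e^{12 \omega}}{48} (pole of order 2)
  F(ω) = 2πi·ΣRes = - \frac{i \pi \omega e^{12 \omega}}{24}

Both cases combine into a single formula in |ω|:

F(ω) = - \frac{i \pi \omega e^{- 12 \left|{\omega}\right|}}{24}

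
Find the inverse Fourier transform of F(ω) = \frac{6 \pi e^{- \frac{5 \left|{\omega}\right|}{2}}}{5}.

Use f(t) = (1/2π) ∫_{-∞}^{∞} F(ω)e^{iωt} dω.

f(t) = \frac{3}{t^{2} + \frac{25}{4}}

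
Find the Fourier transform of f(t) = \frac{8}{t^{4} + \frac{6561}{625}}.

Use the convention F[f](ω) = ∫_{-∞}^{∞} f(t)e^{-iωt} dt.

F(ω) = \frac{1000 \pi e^{- \frac{9 \sqrt{2} \left|{\omega}\right|}{10}} \sin{\left(\frac{9 \sqrt{2} \left|{\omega}\right|}{10} + \frac{\pi}{4} \right)}}{729}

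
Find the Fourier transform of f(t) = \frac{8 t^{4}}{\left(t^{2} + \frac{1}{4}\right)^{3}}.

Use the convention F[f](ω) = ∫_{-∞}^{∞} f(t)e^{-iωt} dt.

F(ω) = \frac{\pi \left(\omega^{2} - 10 \left|{\omega}\right| + 12\right) e^{- \frac{\left|{\omega}\right|}{2}}}{2}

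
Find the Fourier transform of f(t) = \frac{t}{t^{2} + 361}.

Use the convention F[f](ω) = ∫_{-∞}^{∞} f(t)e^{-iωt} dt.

F(ω) = - i \pi e^{- 19 \left|{\omega}\right|} \operatorname{sign}{\left(\omega \right)}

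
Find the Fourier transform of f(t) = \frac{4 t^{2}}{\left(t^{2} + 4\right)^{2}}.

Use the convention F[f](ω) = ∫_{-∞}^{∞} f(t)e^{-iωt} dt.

F(ω) = \pi \left(1 - 2 \left|{\omega}\right|\right) e^{- 2 \left|{\omega}\right|}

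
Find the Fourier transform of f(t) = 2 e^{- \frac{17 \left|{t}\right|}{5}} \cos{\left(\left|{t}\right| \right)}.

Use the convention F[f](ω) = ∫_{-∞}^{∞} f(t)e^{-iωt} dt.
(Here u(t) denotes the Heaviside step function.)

F(ω) = \frac{340 \left(25 \omega^{2} + 314\right)}{625 \omega^{4} + 13200 \omega^{2} + 98596}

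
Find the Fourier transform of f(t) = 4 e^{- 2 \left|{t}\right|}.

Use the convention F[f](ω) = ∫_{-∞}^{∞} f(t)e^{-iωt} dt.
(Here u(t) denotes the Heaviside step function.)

F(ω) = \frac{16}{\omega^{2} + 4}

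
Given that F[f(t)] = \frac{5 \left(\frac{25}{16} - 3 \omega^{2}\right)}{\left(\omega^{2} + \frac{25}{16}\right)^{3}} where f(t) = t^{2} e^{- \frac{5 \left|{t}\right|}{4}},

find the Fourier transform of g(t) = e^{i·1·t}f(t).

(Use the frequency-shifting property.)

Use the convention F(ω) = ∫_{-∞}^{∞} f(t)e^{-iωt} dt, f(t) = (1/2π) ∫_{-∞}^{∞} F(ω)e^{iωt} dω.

F[g](ω) = \frac{1280 \left(25 - 48 \left(\omega - 1\right)^{2}\right)}{\left(16 \left(\omega - 1\right)^{2} + 25\right)^{3}}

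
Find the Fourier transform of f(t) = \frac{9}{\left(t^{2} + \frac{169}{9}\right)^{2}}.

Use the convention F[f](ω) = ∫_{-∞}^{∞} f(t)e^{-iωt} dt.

F(ω) = \frac{81 \pi \left(13 \left|{\omega}\right| + 3\right) e^{- \frac{13 \left|{\omega}\right|}{3}}}{4394}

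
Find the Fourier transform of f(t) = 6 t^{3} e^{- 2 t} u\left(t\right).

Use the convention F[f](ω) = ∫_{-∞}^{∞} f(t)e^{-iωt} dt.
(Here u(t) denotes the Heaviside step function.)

F(ω) = \frac{36}{\left(i \omega + 2\right)^{4}}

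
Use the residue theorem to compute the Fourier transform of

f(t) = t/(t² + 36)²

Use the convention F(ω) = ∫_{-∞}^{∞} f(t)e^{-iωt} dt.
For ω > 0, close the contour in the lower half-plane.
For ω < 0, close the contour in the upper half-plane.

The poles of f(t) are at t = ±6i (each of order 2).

Let g(z) = f(z)e^{-iωz}; for large |z| the factor e^{-iωz} decays in the lower half-plane when ω > 0 and in the upper half-plane when ω < 0.

Case ω > 0 (lower half-plane, clockwise contour ⇒ F(ω) = -2πi·ΣRes):
  Res_{z = - 6 i} g(z) = \frac{\omega e^{- 6 \omega}}{24} (pole of order 2)
  F(ω) = -2πi·ΣRes = - \frac{i \pi \omega e^{- 6 \omega}}{12}

Case ω < 0 (upper half-plane, counterclockwise contour ⇒ F(ω) = +2πi·ΣRes):
  Res_{z = 6 i} g(z) = - \frac{\omega e^{6 \omega}}{24} (pole of order 2)
  F(ω) = 2πi·ΣRes = - \frac{i \pi \omega e^{6 \omega}}{12}

Both cases combine into a single formula in |ω|:

F(ω) = - \frac{i \pi \omega e^{- 6 \left|{\omega}\right|}}{12}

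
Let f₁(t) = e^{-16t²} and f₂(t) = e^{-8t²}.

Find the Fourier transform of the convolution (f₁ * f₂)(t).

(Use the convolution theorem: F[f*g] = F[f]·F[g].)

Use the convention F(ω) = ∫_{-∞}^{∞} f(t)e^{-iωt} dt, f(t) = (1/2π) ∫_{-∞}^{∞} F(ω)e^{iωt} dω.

F[f₁*f₂](ω) = \frac{\sqrt{2} \pi e^{- \frac{3 \omega^{2}}{64}}}{16}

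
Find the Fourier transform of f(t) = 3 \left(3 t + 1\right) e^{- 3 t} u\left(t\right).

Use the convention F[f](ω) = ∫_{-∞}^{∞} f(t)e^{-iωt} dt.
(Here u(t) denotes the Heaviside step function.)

F(ω) = \frac{3 \left(- i \omega - 6\right)}{\omega^{2} - 6 i \omega - 9}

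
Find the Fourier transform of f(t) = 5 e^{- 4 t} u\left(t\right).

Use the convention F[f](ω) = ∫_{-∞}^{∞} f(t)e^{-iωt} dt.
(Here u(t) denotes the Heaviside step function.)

F(ω) = \frac{5}{i \omega + 4}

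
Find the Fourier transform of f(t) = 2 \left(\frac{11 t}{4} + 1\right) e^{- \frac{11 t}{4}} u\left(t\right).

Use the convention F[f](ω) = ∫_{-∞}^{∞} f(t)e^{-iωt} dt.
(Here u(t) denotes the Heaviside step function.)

F(ω) = \frac{16 \left(- 2 i \omega - 11\right)}{16 \omega^{2} - 88 i \omega - 121}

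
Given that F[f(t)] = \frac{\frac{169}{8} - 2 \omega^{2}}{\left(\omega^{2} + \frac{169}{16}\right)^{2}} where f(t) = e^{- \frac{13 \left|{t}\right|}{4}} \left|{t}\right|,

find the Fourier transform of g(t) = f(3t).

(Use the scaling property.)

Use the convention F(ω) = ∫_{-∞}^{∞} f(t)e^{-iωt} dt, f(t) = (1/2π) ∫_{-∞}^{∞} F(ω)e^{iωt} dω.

F[g](ω) = \frac{96 \left(1521 - 16 \omega^{2}\right)}{\left(16 \omega^{2} + 1521\right)^{2}}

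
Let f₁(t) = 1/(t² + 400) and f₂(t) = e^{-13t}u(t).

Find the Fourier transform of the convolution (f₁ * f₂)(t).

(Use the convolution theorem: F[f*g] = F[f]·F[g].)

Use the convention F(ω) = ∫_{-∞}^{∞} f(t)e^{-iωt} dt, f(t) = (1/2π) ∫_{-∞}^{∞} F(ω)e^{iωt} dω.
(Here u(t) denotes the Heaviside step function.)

F[f₁*f₂](ω) = \frac{\pi e^{- 20 \left|{\omega}\right|}}{20 \left(i \omega + 13\right)}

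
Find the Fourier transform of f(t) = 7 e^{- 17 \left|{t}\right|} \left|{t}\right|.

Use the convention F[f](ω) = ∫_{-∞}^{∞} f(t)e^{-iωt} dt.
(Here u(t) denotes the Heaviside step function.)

F(ω) = \frac{14 \left(289 - \omega^{2}\right)}{\left(\omega^{2} + 289\right)^{2}}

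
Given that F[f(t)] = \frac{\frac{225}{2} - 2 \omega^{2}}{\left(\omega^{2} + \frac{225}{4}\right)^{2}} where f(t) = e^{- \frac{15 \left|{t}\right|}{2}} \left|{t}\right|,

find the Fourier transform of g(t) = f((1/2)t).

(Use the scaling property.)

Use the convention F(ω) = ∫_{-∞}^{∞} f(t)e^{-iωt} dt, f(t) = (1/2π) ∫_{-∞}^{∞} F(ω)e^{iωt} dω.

F[g](ω) = \frac{16 \left(225 - 16 \omega^{2}\right)}{\left(16 \omega^{2} + 225\right)^{2}}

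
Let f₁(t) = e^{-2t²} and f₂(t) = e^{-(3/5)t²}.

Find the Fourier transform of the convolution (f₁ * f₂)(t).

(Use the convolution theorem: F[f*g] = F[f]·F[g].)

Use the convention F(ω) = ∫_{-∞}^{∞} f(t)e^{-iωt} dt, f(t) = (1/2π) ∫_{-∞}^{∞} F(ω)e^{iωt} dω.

F[f₁*f₂](ω) = \frac{\sqrt{30} \pi e^{- \frac{13 \omega^{2}}{24}}}{6}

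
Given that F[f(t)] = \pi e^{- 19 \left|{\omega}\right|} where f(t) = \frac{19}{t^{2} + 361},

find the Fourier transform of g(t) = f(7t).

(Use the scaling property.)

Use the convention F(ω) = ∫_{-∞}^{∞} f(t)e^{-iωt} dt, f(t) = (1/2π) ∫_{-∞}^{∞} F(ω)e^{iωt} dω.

F[g](ω) = \frac{\pi e^{- \frac{19 \left|{\omega}\right|}{7}}}{7}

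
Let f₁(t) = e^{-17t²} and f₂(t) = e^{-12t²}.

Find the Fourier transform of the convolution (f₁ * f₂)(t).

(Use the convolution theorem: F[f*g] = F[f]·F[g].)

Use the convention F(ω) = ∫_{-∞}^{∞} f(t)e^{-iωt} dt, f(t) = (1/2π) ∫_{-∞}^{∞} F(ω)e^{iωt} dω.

F[f₁*f₂](ω) = \frac{\sqrt{51} \pi e^{- \frac{29 \omega^{2}}{816}}}{102}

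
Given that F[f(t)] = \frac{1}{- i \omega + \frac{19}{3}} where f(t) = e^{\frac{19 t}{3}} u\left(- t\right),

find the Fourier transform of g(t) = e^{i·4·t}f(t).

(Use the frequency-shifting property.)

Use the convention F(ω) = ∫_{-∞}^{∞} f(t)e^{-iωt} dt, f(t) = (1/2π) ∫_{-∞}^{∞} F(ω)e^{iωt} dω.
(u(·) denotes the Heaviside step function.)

F[g](ω) = - \frac{3}{3 i \left(\omega - 4\right) - 19}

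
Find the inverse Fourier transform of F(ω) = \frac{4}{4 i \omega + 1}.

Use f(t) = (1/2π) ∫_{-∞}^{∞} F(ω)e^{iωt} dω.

f(t) = e^{- \frac{t}{4}} u\left(t\right)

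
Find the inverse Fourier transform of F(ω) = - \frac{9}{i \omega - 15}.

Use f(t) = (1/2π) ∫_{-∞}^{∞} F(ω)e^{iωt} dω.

f(t) = 9 e^{15 t} u\left(- t\right)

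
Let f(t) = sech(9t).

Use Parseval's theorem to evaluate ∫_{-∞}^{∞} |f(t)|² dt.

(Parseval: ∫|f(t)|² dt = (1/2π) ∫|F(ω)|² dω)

∫|f(t)|² dt = \frac{2}{9}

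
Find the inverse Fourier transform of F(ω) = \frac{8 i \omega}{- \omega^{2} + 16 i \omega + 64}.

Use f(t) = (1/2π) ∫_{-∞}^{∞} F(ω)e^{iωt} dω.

f(t) = 8 \left(1 - 8 t\right) e^{- 8 t} u\left(t\right)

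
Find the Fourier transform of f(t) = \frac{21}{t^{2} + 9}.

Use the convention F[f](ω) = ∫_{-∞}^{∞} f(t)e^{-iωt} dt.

F(ω) = 7 \pi e^{- 3 \left|{\omega}\right|}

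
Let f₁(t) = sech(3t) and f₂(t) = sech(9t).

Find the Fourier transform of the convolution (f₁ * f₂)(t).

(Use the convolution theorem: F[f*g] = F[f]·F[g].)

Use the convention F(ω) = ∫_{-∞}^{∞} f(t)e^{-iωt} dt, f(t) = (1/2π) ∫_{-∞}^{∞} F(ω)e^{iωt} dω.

F[f₁*f₂](ω) = \frac{\pi^{2}}{27 \cosh{\left(\frac{\pi \omega}{18} \right)} \cosh{\left(\frac{\pi \omega}{6} \right)}}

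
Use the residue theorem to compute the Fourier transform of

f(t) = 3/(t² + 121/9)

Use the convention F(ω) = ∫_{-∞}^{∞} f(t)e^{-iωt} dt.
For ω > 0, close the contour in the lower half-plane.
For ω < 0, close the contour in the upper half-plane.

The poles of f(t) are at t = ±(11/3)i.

Let g(z) = f(z)e^{-iωz}; for large |z| the factor e^{-iωz} decays in the lower half-plane when ω > 0 and in the upper half-plane when ω < 0.

Case ω > 0 (lower half-plane, clockwise contour ⇒ F(ω) = -2πi·ΣRes):
  Res_{z = - \frac{11 i}{3}} g(z) = \frac{9 i e^{- \frac{11 \omega}{3}}}{22}
  F(ω) = -2πi·ΣRes = \frac{9 \pi e^{- \frac{11 \omega}{3}}}{11}

Case ω < 0 (upper half-plane, counterclockwise contour ⇒ F(ω) = +2πi·ΣRes):
  Res_{z = \frac{11 i}{3}} g(z) = - \frac{9 i e^{\frac{11 \omega}{3}}}{22}
  F(ω) = 2πi·ΣRes = \frac{9 \pi e^{\frac{11 \omega}{3}}}{11}

Both cases combine into a single formula in |ω|:

F(ω) = \frac{9 \pi e^{- \frac{11 \left|{\omega}\right|}{3}}}{11}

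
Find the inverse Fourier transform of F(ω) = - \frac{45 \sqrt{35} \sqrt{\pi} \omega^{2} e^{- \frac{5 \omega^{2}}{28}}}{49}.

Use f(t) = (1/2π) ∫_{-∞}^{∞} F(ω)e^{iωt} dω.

f(t) = 9 \left(\frac{28 t^{2}}{5} - 2\right) e^{- \frac{7 t^{2}}{5}}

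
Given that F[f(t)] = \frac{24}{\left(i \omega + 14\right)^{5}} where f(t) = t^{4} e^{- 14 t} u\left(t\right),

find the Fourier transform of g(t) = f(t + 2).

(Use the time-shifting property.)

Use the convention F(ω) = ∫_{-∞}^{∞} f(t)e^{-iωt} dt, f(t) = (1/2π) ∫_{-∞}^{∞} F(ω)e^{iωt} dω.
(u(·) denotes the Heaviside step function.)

F[g](ω) = \frac{24 e^{2 i \omega}}{\left(i \omega + 14\right)^{5}}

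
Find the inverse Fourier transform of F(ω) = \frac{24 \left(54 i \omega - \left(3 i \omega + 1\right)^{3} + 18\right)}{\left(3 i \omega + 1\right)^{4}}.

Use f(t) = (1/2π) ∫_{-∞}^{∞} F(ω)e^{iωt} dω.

f(t) = 8 \left(t^{2} - 1\right) e^{- \frac{t}{3}} u\left(t\right)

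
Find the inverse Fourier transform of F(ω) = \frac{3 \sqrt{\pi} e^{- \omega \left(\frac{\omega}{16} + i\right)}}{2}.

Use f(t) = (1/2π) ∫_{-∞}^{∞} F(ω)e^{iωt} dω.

f(t) = 3 e^{- 4 \left(t - 1\right)^{2}}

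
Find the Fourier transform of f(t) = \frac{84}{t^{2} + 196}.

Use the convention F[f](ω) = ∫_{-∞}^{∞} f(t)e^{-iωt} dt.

F(ω) = 6 \pi e^{- 14 \left|{\omega}\right|}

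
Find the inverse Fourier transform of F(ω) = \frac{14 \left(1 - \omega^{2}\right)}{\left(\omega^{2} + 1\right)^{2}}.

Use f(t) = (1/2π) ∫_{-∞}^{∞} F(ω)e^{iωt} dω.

f(t) = 7 e^{- \left|{t}\right|} \left|{t}\right|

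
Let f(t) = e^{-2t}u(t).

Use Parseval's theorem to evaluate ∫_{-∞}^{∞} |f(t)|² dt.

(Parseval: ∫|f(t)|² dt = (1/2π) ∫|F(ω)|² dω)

∫|f(t)|² dt = \frac{1}{4}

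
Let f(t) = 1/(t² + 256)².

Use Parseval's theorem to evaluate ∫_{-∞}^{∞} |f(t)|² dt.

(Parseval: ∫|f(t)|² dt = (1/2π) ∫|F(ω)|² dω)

∫|f(t)|² dt = \frac{5 \pi}{4294967296}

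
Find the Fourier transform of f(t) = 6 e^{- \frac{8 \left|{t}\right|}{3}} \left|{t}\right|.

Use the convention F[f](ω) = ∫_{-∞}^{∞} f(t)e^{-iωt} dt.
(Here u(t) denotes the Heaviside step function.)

F(ω) = \frac{108 \left(64 - 9 \omega^{2}\right)}{\left(9 \omega^{2} + 64\right)^{2}}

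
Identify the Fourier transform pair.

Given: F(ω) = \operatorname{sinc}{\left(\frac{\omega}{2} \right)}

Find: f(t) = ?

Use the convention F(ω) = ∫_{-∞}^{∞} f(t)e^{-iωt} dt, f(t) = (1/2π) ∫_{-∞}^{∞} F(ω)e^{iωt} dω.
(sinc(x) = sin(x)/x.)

f(t) = \begin{cases} 1 & \text{for}\: \left|{t}\right| < \frac{1}{2} \\0 & \text{otherwise} \end{cases}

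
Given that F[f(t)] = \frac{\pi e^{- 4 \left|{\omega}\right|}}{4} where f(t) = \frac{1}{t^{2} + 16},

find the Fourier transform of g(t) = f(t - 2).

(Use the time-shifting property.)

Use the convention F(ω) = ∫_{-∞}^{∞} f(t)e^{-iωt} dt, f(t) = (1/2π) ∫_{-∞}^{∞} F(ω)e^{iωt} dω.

F[g](ω) = \frac{\pi e^{- 2 i \omega - 4 \left|{\omega}\right|}}{4}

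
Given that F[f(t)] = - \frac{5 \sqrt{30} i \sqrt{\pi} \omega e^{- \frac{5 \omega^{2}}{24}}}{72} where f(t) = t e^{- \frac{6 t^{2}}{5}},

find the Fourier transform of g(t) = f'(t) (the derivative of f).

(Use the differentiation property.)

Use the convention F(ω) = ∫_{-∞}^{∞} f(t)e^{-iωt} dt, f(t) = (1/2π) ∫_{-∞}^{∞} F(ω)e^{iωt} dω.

F[g](ω) = \frac{5 \sqrt{30} \sqrt{\pi} \omega^{2} e^{- \frac{5 \omega^{2}}{24}}}{72}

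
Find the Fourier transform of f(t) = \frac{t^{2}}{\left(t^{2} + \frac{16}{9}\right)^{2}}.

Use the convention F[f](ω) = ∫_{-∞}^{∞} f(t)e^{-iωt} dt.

F(ω) = \frac{\pi \left(3 - 4 \left|{\omega}\right|\right) e^{- \frac{4 \left|{\omega}\right|}{3}}}{8}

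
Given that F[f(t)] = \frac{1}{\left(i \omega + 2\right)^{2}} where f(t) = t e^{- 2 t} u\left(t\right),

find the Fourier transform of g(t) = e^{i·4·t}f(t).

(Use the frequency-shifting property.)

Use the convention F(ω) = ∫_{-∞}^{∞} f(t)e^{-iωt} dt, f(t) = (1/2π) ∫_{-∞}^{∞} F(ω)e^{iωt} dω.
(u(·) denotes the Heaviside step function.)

F[g](ω) = \frac{1}{\left(i \left(\omega - 4\right) + 2\right)^{2}}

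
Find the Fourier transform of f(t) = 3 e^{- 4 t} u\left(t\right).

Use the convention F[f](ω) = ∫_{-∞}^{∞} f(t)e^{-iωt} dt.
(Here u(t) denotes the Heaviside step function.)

F(ω) = \frac{3}{i \omega + 4}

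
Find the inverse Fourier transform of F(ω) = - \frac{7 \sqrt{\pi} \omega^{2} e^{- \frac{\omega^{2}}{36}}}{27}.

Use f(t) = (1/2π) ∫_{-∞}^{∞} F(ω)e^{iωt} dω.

f(t) = 7 \left(36 t^{2} - 2\right) e^{- 9 t^{2}}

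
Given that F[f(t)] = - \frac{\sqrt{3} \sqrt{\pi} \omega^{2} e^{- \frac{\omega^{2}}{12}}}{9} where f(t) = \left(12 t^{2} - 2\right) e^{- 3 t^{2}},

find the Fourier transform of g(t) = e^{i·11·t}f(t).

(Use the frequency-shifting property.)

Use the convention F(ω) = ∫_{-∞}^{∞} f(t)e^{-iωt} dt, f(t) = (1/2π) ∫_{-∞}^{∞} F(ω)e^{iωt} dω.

F[g](ω) = - \frac{\sqrt{3} \sqrt{\pi} \left(\omega - 11\right)^{2} e^{- \frac{\left(\omega - 11\right)^{2}}{12}}}{9}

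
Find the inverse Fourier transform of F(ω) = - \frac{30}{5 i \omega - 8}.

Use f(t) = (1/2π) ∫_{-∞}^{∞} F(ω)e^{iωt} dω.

f(t) = 6 e^{\frac{8 t}{5}} u\left(- t\right)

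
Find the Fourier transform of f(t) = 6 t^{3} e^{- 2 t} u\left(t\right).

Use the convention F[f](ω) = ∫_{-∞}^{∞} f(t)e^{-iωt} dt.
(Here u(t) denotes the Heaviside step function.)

F(ω) = \frac{36}{\left(i \omega + 2\right)^{4}}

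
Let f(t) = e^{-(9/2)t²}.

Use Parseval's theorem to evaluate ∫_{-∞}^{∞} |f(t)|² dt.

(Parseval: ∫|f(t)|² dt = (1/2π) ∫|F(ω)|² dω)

∫|f(t)|² dt = \frac{\sqrt{\pi}}{3}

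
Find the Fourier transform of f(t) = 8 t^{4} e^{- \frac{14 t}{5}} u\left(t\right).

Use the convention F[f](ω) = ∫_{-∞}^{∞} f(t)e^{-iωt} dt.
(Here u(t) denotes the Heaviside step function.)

F(ω) = \frac{600000}{\left(5 i \omega + 14\right)^{5}}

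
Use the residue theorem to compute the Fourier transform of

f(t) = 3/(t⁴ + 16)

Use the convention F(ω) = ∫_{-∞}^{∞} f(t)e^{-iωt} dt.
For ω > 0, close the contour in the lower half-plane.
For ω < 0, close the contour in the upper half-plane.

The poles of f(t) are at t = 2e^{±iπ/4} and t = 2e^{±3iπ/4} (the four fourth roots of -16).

Let g(z) = f(z)e^{-iωz}; for large |z| the factor e^{-iωz} decays in the lower half-plane when ω > 0 and in the upper half-plane when ω < 0.

Case ω > 0 (lower half-plane, clockwise contour ⇒ F(ω) = -2πi·ΣRes):
  Res_{z = - \sqrt{2} - \sqrt{2} i} g(z) = \frac{3 \sqrt{2} i \left(1 - i\right) e^{\sqrt{2} \omega \left(-1 + i\right)}}{64}
  Res_{z = \sqrt{2} - \sqrt{2} i} g(z) = \frac{3 \sqrt{2} i \left(1 + i\right) e^{- \sqrt{2} \omega \left(1 + i\right)}}{64}
  F(ω) = -2πi·ΣRes = \frac{3 \sqrt{2} \pi \left(1 - i\right) \left(e^{2 \sqrt{2} i \omega} + i\right) e^{- \sqrt{2} \omega \left(1 + i\right)}}{32} = \frac{3 \pi e^{- \sqrt{2} \omega} \sin{\left(\sqrt{2} \omega + \frac{\pi}{4} \right)}}{8}

Case ω < 0 (upper half-plane, counterclockwise contour ⇒ F(ω) = +2πi·ΣRes):
  Res_{z = \sqrt{2} + \sqrt{2} i} g(z) = \frac{3 \sqrt{2} i \left(-1 + i\right) e^{\sqrt{2} \omega \left(1 - i\right)}}{64}
  Res_{z = - \sqrt{2} + \sqrt{2} i} g(z) = \frac{3 \sqrt{2} \left(1 - i\right) e^{\sqrt{2} \omega \left(1 + i\right)}}{64}
  F(ω) = 2πi·ΣRes = - \frac{3 \sqrt{2} i \pi \left(i \left(1 - i\right) e^{\sqrt{2} \omega \left(1 - i\right)} - \left(1 - i\right) e^{\sqrt{2} \omega \left(1 + i\right)}\right)}{32} = \frac{3 \pi e^{\sqrt{2} \omega} \cos{\left(\sqrt{2} \omega + \frac{\pi}{4} \right)}}{8}

Both cases combine into a single formula in |ω|:

F(ω) = \frac{3 \pi e^{- \sqrt{2} \left|{\omega}\right|} \sin{\left(\sqrt{2} \left|{\omega}\right| + \frac{\pi}{4} \right)}}{8}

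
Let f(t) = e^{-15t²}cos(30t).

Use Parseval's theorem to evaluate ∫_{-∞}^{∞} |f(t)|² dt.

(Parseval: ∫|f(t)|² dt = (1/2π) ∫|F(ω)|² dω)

∫|f(t)|² dt = \frac{\sqrt{30} \sqrt{\pi} \left(1 + e^{30}\right)}{60 e^{30}}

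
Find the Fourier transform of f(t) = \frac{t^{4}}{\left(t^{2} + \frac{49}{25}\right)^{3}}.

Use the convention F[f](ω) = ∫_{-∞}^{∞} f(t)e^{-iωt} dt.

F(ω) = \frac{\pi \left(49 \omega^{2} - 175 \left|{\omega}\right| + 75\right) e^{- \frac{7 \left|{\omega}\right|}{5}}}{280}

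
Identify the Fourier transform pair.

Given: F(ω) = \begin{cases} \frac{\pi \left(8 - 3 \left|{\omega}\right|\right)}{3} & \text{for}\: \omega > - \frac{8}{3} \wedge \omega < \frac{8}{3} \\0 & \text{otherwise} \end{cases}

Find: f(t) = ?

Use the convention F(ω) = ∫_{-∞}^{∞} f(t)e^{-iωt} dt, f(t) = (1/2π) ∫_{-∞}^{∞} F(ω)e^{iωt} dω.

f(t) = \frac{2 \sin^{2}{\left(\frac{4 t}{3} \right)}}{t^{2}}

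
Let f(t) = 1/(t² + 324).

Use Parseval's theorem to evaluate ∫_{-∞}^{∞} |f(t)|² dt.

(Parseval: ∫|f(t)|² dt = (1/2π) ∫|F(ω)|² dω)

∫|f(t)|² dt = \frac{\pi}{11664}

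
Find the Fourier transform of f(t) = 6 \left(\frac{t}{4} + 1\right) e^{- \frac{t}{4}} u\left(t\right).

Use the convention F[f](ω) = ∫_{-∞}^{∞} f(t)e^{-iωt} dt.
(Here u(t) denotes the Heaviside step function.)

F(ω) = \frac{48 \left(- 2 i \omega - 1\right)}{16 \omega^{2} - 8 i \omega - 1}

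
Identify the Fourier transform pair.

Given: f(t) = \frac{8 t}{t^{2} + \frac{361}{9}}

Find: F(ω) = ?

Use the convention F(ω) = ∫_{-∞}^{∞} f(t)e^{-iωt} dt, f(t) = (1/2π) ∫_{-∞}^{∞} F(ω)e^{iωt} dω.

F(ω) = - 8 i \pi e^{- \frac{19 \left|{\omega}\right|}{3}} \operatorname{sign}{\left(\omega \right)}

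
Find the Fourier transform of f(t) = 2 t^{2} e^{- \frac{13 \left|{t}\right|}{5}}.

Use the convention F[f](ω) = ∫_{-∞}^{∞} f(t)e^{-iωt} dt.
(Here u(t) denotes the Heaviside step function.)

F(ω) = \frac{13000 \left(169 - 75 \omega^{2}\right)}{\left(25 \omega^{2} + 169\right)^{3}}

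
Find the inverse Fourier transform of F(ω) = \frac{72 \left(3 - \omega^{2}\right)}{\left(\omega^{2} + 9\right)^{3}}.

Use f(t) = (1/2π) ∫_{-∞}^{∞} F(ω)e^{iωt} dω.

f(t) = 2 t^{2} e^{- 3 \left|{t}\right|}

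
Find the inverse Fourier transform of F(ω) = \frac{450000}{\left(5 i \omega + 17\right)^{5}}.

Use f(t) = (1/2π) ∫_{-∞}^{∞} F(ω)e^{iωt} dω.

f(t) = 6 t^{4} e^{- \frac{17 t}{5}} u\left(t\right)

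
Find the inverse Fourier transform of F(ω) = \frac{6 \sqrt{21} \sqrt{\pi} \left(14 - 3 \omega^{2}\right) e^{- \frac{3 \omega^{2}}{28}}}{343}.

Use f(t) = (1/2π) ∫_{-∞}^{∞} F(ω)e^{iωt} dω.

f(t) = 8 t^{2} e^{- \frac{7 t^{2}}{3}}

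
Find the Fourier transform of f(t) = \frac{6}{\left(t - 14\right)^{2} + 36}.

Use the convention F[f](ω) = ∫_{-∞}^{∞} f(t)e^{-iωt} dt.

F(ω) = \pi e^{- 14 i \omega - 6 \left|{\omega}\right|}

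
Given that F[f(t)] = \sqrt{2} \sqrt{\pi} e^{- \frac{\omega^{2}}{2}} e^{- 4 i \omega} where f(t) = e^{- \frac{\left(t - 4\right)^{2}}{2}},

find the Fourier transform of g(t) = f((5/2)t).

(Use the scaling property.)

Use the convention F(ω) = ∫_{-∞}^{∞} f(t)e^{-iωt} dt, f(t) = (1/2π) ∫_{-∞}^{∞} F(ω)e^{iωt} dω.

F[g](ω) = \frac{2 \sqrt{2} \sqrt{\pi} e^{- \frac{2 \omega \left(\omega + 20 i\right)}{25}}}{5}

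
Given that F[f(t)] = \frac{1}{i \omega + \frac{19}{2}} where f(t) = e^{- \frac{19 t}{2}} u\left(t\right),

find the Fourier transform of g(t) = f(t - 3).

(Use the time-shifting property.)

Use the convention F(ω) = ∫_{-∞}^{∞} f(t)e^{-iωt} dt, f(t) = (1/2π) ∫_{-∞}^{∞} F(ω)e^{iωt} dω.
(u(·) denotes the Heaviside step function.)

F[g](ω) = \frac{2 e^{- 3 i \omega}}{2 i \omega + 19}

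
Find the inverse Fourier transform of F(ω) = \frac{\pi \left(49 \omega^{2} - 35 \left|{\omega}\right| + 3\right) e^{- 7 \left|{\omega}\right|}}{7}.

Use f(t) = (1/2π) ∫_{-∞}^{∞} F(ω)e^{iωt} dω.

f(t) = \frac{8 t^{4}}{\left(t^{2} + 49\right)^{3}}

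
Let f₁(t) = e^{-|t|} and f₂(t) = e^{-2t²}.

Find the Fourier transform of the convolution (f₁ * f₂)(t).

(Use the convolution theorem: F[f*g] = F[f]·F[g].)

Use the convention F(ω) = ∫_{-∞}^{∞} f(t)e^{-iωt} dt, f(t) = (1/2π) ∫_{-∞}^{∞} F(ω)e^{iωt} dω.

F[f₁*f₂](ω) = \frac{\sqrt{2} \sqrt{\pi} e^{- \frac{\omega^{2}}{8}}}{\omega^{2} + 1}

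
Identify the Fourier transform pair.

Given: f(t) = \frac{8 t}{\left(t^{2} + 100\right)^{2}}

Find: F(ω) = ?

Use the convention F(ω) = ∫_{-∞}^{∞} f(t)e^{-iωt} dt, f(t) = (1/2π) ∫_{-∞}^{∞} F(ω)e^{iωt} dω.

F(ω) = - \frac{2 i \pi \omega e^{- 10 \left|{\omega}\right|}}{5}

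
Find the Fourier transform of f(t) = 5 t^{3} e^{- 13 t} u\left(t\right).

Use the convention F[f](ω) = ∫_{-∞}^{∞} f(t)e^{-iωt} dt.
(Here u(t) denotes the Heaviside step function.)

F(ω) = \frac{30}{\left(i \omega + 13\right)^{4}}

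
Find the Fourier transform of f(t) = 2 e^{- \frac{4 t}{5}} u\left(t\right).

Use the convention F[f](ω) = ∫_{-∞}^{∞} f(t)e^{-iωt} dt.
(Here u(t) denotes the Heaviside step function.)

F(ω) = \frac{10}{5 i \omega + 4}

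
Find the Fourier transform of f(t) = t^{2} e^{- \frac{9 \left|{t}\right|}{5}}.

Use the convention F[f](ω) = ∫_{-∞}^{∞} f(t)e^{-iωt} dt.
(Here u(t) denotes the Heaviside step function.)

F(ω) = \frac{13500 \left(27 - 25 \omega^{2}\right)}{\left(25 \omega^{2} + 81\right)^{3}}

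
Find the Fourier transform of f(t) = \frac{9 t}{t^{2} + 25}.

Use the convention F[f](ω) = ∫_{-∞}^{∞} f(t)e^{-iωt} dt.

F(ω) = - 9 i \pi e^{- 5 \left|{\omega}\right|} \operatorname{sign}{\left(\omega \right)}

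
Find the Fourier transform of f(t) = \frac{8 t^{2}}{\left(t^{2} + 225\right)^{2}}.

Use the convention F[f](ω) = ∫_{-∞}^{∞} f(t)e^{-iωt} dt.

F(ω) = \frac{4 \pi \left(1 - 15 \left|{\omega}\right|\right) e^{- 15 \left|{\omega}\right|}}{15}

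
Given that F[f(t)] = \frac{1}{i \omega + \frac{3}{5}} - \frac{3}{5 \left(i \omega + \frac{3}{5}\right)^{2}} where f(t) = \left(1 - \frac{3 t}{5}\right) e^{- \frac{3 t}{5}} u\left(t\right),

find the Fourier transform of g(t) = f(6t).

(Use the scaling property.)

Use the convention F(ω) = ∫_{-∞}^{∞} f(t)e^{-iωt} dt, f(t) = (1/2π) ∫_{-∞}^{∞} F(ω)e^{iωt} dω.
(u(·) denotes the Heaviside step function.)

F[g](ω) = \frac{25 i \omega}{- 25 \omega^{2} + 180 i \omega + 324}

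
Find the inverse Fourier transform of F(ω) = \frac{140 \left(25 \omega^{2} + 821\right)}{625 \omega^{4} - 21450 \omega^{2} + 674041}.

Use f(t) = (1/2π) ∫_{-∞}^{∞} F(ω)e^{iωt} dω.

f(t) = e^{- \frac{14 \left|{t}\right|}{5}} \cos{\left(5 \left|{t}\right| \right)}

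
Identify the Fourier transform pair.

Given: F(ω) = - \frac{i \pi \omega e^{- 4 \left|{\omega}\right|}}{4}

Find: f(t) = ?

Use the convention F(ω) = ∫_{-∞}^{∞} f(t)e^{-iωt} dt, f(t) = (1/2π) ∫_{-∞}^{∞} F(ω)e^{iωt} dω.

f(t) = \frac{2 t}{\left(t^{2} + 16\right)^{2}}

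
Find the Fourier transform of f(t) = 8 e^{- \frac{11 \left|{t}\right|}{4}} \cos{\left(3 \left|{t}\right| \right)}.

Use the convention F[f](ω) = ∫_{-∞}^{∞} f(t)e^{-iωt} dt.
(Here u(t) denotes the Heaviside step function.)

F(ω) = \frac{704 \left(16 \omega^{2} + 265\right)}{256 \omega^{4} - 736 \omega^{2} + 70225}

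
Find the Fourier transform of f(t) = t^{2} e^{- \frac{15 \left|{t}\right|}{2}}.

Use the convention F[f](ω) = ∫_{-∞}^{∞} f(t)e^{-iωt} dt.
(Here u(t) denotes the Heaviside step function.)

F(ω) = \frac{1440 \left(75 - 4 \omega^{2}\right)}{\left(4 \omega^{2} + 225\right)^{3}}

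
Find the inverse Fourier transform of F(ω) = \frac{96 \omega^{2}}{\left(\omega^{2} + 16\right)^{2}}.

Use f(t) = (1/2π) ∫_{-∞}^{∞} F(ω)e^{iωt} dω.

f(t) = 6 \left(1 - 4 \left|{t}\right|\right) e^{- 4 \left|{t}\right|}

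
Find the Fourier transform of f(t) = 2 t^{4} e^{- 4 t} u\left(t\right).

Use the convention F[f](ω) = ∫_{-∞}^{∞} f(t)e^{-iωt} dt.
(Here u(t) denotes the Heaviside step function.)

F(ω) = \frac{48}{\left(i \omega + 4\right)^{5}}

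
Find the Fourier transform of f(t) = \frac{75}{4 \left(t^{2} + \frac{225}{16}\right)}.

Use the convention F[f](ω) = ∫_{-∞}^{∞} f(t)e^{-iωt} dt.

F(ω) = 5 \pi e^{- \frac{15 \left|{\omega}\right|}{4}}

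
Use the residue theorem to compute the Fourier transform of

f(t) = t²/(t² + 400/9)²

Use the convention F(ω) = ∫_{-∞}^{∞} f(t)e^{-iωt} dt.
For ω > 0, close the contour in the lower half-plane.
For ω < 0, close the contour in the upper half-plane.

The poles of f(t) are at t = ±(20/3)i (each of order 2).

Let g(z) = f(z)e^{-iωz}; for large |z| the factor e^{-iωz} decays in the lower half-plane when ω > 0 and in the upper half-plane when ω < 0.

Case ω > 0 (lower half-plane, clockwise contour ⇒ F(ω) = -2πi·ΣRes):
  Res_{z = - \frac{20 i}{3}} g(z) = \frac{i \left(3 - 20 \omega\right) e^{- \frac{20 \omega}{3}}}{80} (pole of order 2)
  F(ω) = -2πi·ΣRes = \frac{\pi \left(3 - 20 \omega\right) e^{- \frac{20 \omega}{3}}}{40}

Case ω < 0 (upper half-plane, counterclockwise contour ⇒ F(ω) = +2πi·ΣRes):
  Res_{z = \frac{20 i}{3}} g(z) = \frac{i \left(- 20 \omega - 3\right) e^{\frac{20 \omega}{3}}}{80} (pole of order 2)
  F(ω) = 2πi·ΣRes = \frac{\pi \left(20 \omega + 3\right) e^{\frac{20 \omega}{3}}}{40}

Both cases combine into a single formula in |ω|:

F(ω) = \frac{\pi \left(3 - 20 \left|{\omega}\right|\right) e^{- \frac{20 \left|{\omega}\right|}{3}}}{40}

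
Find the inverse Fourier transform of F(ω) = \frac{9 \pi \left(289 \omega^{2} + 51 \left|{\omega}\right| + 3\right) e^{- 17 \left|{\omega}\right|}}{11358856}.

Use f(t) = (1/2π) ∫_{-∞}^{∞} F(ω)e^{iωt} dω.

f(t) = \frac{9}{\left(t^{2} + 289\right)^{3}}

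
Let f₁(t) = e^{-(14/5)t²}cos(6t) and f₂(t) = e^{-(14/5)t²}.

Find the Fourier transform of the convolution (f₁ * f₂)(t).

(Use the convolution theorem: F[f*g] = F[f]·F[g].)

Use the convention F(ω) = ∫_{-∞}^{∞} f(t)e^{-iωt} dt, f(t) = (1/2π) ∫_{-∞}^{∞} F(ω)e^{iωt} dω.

F[f₁*f₂](ω) = \frac{5 \pi \left(e^{\frac{15 \omega}{7}} + 1\right) e^{- \frac{5 \omega^{2}}{28} - \frac{15 \omega}{14} - \frac{45}{14}}}{28}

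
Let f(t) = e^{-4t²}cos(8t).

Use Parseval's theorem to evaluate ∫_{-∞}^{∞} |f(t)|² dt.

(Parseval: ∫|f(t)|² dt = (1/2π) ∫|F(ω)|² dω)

∫|f(t)|² dt = \frac{\sqrt{2} \sqrt{\pi} \left(1 + e^{8}\right)}{8 e^{8}}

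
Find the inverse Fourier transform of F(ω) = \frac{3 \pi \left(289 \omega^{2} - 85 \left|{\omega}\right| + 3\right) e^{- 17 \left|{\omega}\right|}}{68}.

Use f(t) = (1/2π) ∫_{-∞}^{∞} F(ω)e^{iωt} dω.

f(t) = \frac{6 t^{4}}{\left(t^{2} + 289\right)^{3}}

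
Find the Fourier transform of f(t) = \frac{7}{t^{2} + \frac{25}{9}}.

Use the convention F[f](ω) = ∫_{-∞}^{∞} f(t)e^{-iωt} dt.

F(ω) = \frac{21 \pi e^{- \frac{5 \left|{\omega}\right|}{3}}}{5}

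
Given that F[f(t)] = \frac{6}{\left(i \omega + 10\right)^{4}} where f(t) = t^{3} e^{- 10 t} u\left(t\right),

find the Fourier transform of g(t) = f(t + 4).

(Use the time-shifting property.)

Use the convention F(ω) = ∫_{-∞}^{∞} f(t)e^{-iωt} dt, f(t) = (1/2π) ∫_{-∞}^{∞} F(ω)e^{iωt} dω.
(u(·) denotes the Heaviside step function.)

F[g](ω) = \frac{6 e^{4 i \omega}}{\left(i \omega + 10\right)^{4}}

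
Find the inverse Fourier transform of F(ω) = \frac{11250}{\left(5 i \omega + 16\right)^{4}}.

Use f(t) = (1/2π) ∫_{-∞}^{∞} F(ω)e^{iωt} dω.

f(t) = 3 t^{3} e^{- \frac{16 t}{5}} u\left(t\right)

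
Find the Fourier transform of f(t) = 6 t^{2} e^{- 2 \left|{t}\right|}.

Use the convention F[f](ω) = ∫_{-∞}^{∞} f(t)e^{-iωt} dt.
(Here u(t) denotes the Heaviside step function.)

F(ω) = \frac{48 \left(4 - 3 \omega^{2}\right)}{\left(\omega^{2} + 4\right)^{3}}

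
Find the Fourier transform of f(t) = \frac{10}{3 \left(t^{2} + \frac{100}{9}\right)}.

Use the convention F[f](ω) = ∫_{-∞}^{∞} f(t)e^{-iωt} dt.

F(ω) = \pi e^{- \frac{10 \left|{\omega}\right|}{3}}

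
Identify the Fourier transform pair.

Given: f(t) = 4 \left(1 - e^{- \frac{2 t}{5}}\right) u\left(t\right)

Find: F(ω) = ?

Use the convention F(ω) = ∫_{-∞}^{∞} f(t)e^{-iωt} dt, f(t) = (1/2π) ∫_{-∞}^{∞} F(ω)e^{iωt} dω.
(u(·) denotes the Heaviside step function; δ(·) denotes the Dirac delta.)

F(ω) = 4 \pi \delta\left(\omega\right) - \frac{8 i}{5 \omega \left(i \omega + \frac{2}{5}\right)}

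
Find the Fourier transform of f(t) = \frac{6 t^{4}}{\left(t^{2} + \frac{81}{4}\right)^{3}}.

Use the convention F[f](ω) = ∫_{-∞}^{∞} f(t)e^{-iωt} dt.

F(ω) = \frac{\pi \left(27 \omega^{2} - 30 \left|{\omega}\right| + 4\right) e^{- \frac{9 \left|{\omega}\right|}{2}}}{8}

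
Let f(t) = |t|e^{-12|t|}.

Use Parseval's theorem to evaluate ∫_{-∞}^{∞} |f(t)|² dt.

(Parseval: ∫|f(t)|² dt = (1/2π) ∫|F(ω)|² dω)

∫|f(t)|² dt = \frac{1}{3456}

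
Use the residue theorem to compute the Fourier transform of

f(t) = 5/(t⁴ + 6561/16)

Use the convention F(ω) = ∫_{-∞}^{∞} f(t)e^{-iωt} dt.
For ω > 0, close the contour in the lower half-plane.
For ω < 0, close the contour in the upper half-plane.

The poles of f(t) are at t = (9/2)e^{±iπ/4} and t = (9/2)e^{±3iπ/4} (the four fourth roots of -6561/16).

Let g(z) = f(z)e^{-iωz}; for large |z| the factor e^{-iωz} decays in the lower half-plane when ω > 0 and in the upper half-plane when ω < 0.

Case ω > 0 (lower half-plane, clockwise contour ⇒ F(ω) = -2πi·ΣRes):
  Res_{z = - \frac{9 \sqrt{2}}{4} - \frac{9 \sqrt{2} i}{4}} g(z) = \frac{5 \sqrt{2} \left(1 + i\right) e^{\frac{9 \sqrt{2} \omega \left(-1 + i\right)}{4}}}{729}
  Res_{z = \frac{9 \sqrt{2}}{4} - \frac{9 \sqrt{2} i}{4}} g(z) = \frac{5 \sqrt{2} \left(-1 + i\right) e^{- \frac{9 \sqrt{2} \omega \left(1 + i\right)}{4}}}{729}
  F(ω) = -2πi·ΣRes = \frac{10 \sqrt{2} \pi \left(\left(1 - i\right) e^{\frac{9 \sqrt{2} i \omega}{2}} + 1 + i\right) e^{- \frac{9 \sqrt{2} \omega \left(1 + i\right)}{4}}}{729} = \frac{40 \pi e^{- \frac{9 \sqrt{2} \omega}{4}} \sin{\left(\frac{9 \sqrt{2} \omega}{4} + \frac{\pi}{4} \right)}}{729}

Case ω < 0 (upper half-plane, counterclockwise contour ⇒ F(ω) = +2πi·ΣRes):
  Res_{z = \frac{9 \sqrt{2}}{4} + \frac{9 \sqrt{2} i}{4}} g(z) = - \frac{5 \sqrt{2} \left(1 + i\right) e^{\frac{9 \sqrt{2} \omega \left(1 - i\right)}{4}}}{729}
  Res_{z = - \frac{9 \sqrt{2}}{4} + \frac{9 \sqrt{2} i}{4}} g(z) = \frac{5 \sqrt{2} \left(1 - i\right) e^{\frac{9 \sqrt{2} \omega \left(1 + i\right)}{4}}}{729}
  F(ω) = 2πi·ΣRes = - \frac{10 \sqrt{2} i \pi \left(\left(1 + i\right) e^{\frac{9 \sqrt{2} \omega \left(1 - i\right)}{4}} - \left(1 - i\right) e^{\frac{9 \sqrt{2} \omega \left(1 + i\right)}{4}}\right)}{729} = \frac{40 \pi e^{\frac{9 \sqrt{2} \omega}{4}} \cos{\left(\frac{9 \sqrt{2} \omega}{4} + \frac{\pi}{4} \right)}}{729}

Both cases combine into a single formula in |ω|:

F(ω) = \frac{40 \pi e^{- \frac{9 \sqrt{2} \left|{\omega}\right|}{4}} \sin{\left(\frac{9 \sqrt{2} \left|{\omega}\right|}{4} + \frac{\pi}{4} \right)}}{729}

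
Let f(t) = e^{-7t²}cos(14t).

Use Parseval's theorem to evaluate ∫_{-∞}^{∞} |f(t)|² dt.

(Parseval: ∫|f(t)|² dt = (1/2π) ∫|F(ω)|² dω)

∫|f(t)|² dt = \frac{\sqrt{14} \sqrt{\pi} \left(1 + e^{14}\right)}{28 e^{14}}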